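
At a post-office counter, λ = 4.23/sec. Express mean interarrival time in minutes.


Mean interarrival time = 1/λ = 1/4.23 second = 0.23641 second
In minutes: 0.23641 × 0.0166667 = 0.003940 min

Final: 0.003940 min


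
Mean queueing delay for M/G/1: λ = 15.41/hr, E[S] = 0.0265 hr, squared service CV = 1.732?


ρ = λ·E[S] = 15.41·0.0265 = 0.4084
E[S²] = E[S]²(1+C_s²) = 0.0265²·(1+1.732) = 0.001919
Wq = λ·E[S²]/(2(1−ρ)) = 15.41·0.001919/(2·0.5916) = 0.02499 hr

Final: 0.02499 hr


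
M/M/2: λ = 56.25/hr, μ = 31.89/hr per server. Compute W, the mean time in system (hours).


a = 1.7639; ρ = 0.8819; P₀ = 0.062734
Lq = P₀·a^c·ρ/(c!(1−ρ)²) = 6.17488
Wq = Lq/λ = 6.17488/56.25 = 0.10978 hr
W = Wq + 1/μ = 0.10978 + 0.03136 = 0.14113 hr

Final: 0.14113 hr


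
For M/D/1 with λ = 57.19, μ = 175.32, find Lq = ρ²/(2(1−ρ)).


ρ = 57.19/175.32 = 0.3262
M/D/1: Lq = ρ²/(2(1−ρ)) = 0.1064/(2·0.6738) = 0.07896

Final: 0.07896


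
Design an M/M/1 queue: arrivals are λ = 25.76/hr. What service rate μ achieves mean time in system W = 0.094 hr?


W = 1/(μ−λ) ⇒ μ − λ = 1/W = 1/0.094 = 10.6383
μ = λ + 1/W = 25.76 + 10.6383 = 36.3983 per hr

Final: 36.3983 /hr


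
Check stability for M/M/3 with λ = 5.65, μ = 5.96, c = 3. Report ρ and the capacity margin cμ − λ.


Total capacity cμ = 3·5.96 = 17.88/hr
ρ = λ/(cμ) = 5.65/17.88 = 0.3160
Stable ⇔ ρ < 1: YES
Spare capacity = cμ − λ = 17.88 − 5.65 = 12.23/hr

Final: ρ = 0.3160; stable; margin = 12.23/hr


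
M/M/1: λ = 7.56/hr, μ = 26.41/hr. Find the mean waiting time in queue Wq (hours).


ρ = 7.56/26.41 = 0.2863
Wq = ρ/(μ−λ) = 0.2863/(26.41 − 7.56) = 0.2863/18.85 = 0.01519 hr

Final: 0.01519 hr


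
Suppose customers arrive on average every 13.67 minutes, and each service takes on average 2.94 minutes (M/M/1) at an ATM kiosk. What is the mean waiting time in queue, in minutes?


λ = 60/13.67 = 4.3892 /hr
μ = 60/2.94 = 20.4082 /hr
ρ = λ/μ = 4.3892/20.4082 = 0.2151
Wq = ρ/(μ−λ) = 0.2151/(20.4082−4.3892) = 0.01343 hr
In minutes: 0.01343·60 = 0.8056 min

Final: 0.8056 min


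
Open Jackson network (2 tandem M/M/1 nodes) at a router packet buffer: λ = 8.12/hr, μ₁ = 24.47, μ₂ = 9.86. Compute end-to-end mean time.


Each node sees arrival rate λ = 8.12/hr (tandem ⇒ throughput preserved).
W₁ = 1/(μ₁−λ) = 1/(24.47−8.12) = 0.06116 hr
W₂ = 1/(μ₂−λ) = 1/(9.86−8.12) = 0.57471 hr
W_total = W₁ + W₂ = 0.06116 + 0.57471 = 0.63587 hr

Final: 0.63587 hr


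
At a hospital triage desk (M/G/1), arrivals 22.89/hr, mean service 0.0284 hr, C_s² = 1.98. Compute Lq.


ρ = λ·E[S] = 22.89·0.0284 = 0.6501
Lq = ρ²(1+C_s²)/(2(1−ρ)) = 0.4226·(1+1.98)/(2·0.3499)
= 0.4226·2.9800/0.6998 = 1.79945

Final: 1.79945


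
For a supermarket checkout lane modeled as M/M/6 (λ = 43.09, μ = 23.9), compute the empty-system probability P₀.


a = λ/μ = 43.09/23.9 = 1.8029; ρ = a/c = 0.3005
Σ_{k=0}^{5} a^k/k! (terms k=0..5) = 1.00000 + 1.80293 + 1.62528 + 0.97675 + 0.44025 + 0.15875 = 6.00396
Tail: a^6/(6!(1−ρ)) = 34.34564/(720·0.6995) = 0.06819
P₀ = 1/(6.00396 + 0.06819) = 1/6.07215 = 0.164686

Final: 0.164686


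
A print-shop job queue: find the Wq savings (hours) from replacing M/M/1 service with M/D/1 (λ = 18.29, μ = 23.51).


ρ = 18.29/23.51 = 0.7780
Wq(M/M/1) = ρ/(μ−λ) = 0.7780/5.22 = 0.14904 hr
Wq(M/D/1) = ρ/(2(μ−λ)) = 0.07452 hr
Savings = 0.14904 − 0.07452 = 0.07452 hr

Final: 0.07452 hr


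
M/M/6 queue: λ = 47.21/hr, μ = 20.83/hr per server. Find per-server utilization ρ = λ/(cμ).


ρ = λ/(cμ) = 47.21/(6·20.83) = 47.21/124.98 = 0.3777

Final: 0.3777


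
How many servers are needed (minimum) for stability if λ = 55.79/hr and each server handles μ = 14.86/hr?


Stability requires cμ > λ ⇔ c > λ/μ.
λ/μ = 55.79/14.86 = 3.7544
Minimum integer c = ⌊3.7544⌋ + 1 = 4
Check: 4·14.86 = 59.44 > 55.79, while 3·14.86 = 44.58 ≤ 55.79

Final: 4 servers


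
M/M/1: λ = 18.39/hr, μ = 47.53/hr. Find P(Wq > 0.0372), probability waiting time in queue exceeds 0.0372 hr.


ρ = 18.39/47.53 = 0.3869
P(Wq > t) = ρ·e^{−(μ−λ)t} = 0.3869·e^{−1.0840}
= 0.3869·0.338237 = 0.130869

Final: 0.130869


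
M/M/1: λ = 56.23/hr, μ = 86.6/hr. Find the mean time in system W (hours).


W = 1/(μ−λ) = 1/(86.6 − 56.23) = 1/30.37 = 0.03293 hr

Final: 0.03293 hr


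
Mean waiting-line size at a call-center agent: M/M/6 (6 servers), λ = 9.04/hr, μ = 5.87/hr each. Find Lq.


a = λ/μ = 1.5400; ρ = a/6 = 0.2567
P₀ = 0.214310
Lq = P₀·a^c·ρ / (c!·(1−ρ)²) = 0.214310·13.34080·0.2567/(720·0.55254)
= 0.001845

Final: 0.001845


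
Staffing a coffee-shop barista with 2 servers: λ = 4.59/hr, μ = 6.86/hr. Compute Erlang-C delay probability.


a = λ/μ = 0.6691; ρ = a/2 = 0.3345
P₀ = 0.498635 (from M/M/c formula)
C(c,a) = [a^c/(c!(1−ρ))]·P₀ = [0.44769/(2·0.6655)]·0.498635
= 0.33638·0.498635 = 0.167731

Final: 0.167731


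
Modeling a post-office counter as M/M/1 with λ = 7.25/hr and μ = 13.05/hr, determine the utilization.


ρ = λ/μ = 7.25/13.05 = 0.5556

Final: 0.5556


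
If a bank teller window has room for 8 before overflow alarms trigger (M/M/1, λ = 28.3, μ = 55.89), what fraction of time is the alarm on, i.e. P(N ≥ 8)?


ρ = 28.3/55.89 = 0.5064
P(N ≥ n) = ρ^n = 0.5064^8 = 0.004321

Final: 0.004321


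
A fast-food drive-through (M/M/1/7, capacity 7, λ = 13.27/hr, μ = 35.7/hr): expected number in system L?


ρ = 13.27/35.7 = 0.3717
L = ρ[1 − (K+1)ρ^K + Kρ^(K+1)] / [(1−ρ)(1−ρ^(K+1))]
Numerator: 0.3717·(1 − 8·0.0009804 + 7·0.0003644) = 0.369741
Denominator: (0.6283)·(0.999636) = 0.628062
L = 0.369741/0.628062 = 0.5887

Final: 0.5887


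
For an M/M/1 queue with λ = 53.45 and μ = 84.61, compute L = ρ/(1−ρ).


ρ = λ/μ = 53.45/84.61 = 0.6317
L = ρ/(1−ρ) = 0.6317/(1 − 0.6317) = 0.6317/0.3683 = 1.7153

Final: 1.7153


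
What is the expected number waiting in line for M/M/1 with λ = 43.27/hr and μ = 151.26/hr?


ρ = 43.27/151.26 = 0.2861
Lq = ρ²/(1−ρ) = 0.08183/0.7139 = 0.1146

Final: 0.1146


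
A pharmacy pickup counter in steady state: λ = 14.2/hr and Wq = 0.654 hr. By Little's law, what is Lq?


Lq = λWq = 14.2·0.654 = 9.2868

Final: 9.2868


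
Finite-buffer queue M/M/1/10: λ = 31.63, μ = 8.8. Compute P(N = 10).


ρ = λ/μ = 31.63/8.8 = 3.5943
P_K = (1−ρ)ρ^K/(1−ρ^(K+1)) = (-2.5943·359886.203234)/(1 − 1293545.523670)
= -933659.320436/-1293544.523670 = 0.721784

Final: 0.721784


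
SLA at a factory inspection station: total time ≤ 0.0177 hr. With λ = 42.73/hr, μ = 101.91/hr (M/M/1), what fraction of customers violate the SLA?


W ~ Exponential(μ−λ) for M/M/1.
μ − λ = 101.91 − 42.73 = 59.1800
P(W > t) = e^{−(μ−λ)t} = e^{−1.0475} = 0.350819

Final: 0.350819


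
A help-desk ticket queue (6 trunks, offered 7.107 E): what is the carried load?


B(6,7.107) = 0.337965 (Erlang-B)
Carried load = a(1 − B) = 7.107·(1 − 0.337965) = 7.107·0.662035 = 4.7051 E

Final: 4.7051 Erlangs


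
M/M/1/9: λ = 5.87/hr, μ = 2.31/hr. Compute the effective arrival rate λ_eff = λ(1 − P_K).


ρ = 2.5411; P_K = (1−ρ)ρ^9/(1−ρ^10) = 0.606528
λ_eff = λ(1 − P_K) = 5.87·(1 − 0.606528) = 5.87·0.393472 = 2.3097 /hr

Final: 2.3097 /hr


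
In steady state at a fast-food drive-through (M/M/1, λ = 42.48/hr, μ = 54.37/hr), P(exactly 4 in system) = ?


ρ = 42.48/54.37 = 0.7813
P_n = (1−ρ)·ρ^n = (1 − 0.7813)·0.7813^4 = 0.2187·0.372650 = 0.081494

Final: 0.081494


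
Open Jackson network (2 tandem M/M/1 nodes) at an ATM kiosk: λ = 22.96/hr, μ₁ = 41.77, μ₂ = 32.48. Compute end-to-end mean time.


Each node sees arrival rate λ = 22.96/hr (tandem ⇒ throughput preserved).
W₁ = 1/(μ₁−λ) = 1/(41.77−22.96) = 0.05316 hr
W₂ = 1/(μ₂−λ) = 1/(32.48−22.96) = 0.10504 hr
W_total = W₁ + W₂ = 0.05316 + 0.10504 = 0.15821 hr

Final: 0.15821 hr


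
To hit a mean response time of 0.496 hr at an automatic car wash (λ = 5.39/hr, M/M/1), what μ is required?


W = 1/(μ−λ) ⇒ μ − λ = 1/W = 1/0.496 = 2.0161
μ = λ + 1/W = 5.39 + 2.0161 = 7.4061 per hr

Final: 7.4061 /hr


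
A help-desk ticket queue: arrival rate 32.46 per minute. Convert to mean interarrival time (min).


Mean interarrival time = 1/λ = 1/32.46 minute = 0.03081 minute
In minutes: 0.03081 × 1 = 0.03081 min

Final: 0.03081 min


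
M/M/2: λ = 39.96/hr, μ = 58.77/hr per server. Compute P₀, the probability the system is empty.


a = λ/μ = 39.96/58.77 = 0.6799; ρ = a/c = 0.3400
Σ_{k=0}^{1} a^k/k! (terms k=0..1) = 1.00000 + 0.67994 = 1.67994
Tail: a^2/(2!(1−ρ)) = 0.46232/(2·0.6600) = 0.35022
P₀ = 1/(1.67994 + 0.35022) = 1/2.03016 = 0.492571

Final: 0.492571


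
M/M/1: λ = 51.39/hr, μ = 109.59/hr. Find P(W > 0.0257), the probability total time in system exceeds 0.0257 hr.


W ~ Exponential(μ−λ) for M/M/1.
μ − λ = 109.59 − 51.39 = 58.2000
P(W > t) = e^{−(μ−λ)t} = e^{−1.4957} = 0.224083

Final: 0.224083


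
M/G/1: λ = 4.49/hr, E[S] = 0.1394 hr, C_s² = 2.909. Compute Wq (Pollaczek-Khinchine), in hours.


ρ = λ·E[S] = 4.49·0.1394 = 0.6259
E[S²] = E[S]²(1+C_s²) = 0.1394²·(1+2.909) = 0.075961
Wq = λ·E[S²]/(2(1−ρ)) = 4.49·0.075961/(2·0.3741) = 0.45586 hr

Final: 0.45586 hr


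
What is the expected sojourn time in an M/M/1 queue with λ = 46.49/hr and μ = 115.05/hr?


W = 1/(μ−λ) = 1/(115.05 − 46.49) = 1/68.56 = 0.01459 hr

Final: 0.01459 hr


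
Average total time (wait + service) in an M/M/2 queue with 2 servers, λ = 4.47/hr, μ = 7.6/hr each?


a = 0.5882; ρ = 0.2941; P₀ = 0.545501
Lq = P₀·a^c·ρ/(c!(1−ρ)²) = 0.05568
Wq = Lq/λ = 0.05568/4.47 = 0.01246 hr
W = Wq + 1/μ = 0.01246 + 0.13158 = 0.14404 hr

Final: 0.14404 hr


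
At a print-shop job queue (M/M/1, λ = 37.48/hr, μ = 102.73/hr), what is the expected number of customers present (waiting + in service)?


ρ = λ/μ = 37.48/102.73 = 0.3648
L = ρ/(1−ρ) = 0.3648/(1 − 0.3648) = 0.3648/0.6352 = 0.5744

Final: 0.5744


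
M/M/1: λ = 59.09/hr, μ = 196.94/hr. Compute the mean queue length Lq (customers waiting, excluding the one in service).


ρ = 59.09/196.94 = 0.3000
Lq = ρ²/(1−ρ) = 0.09002/0.7000 = 0.1286

Final: 0.1286


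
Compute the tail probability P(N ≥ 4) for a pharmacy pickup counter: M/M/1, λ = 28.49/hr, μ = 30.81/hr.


ρ = 28.49/30.81 = 0.9247
P(N ≥ n) = ρ^n = 0.9247^4 = 0.731144

Final: 0.731144


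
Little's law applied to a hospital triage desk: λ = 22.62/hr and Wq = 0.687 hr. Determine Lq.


Lq = λWq = 22.62·0.687 = 15.5399

Final: 15.5399


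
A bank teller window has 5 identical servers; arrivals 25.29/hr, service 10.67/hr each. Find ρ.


ρ = λ/(cμ) = 25.29/(5·10.67) = 25.29/53.35 = 0.4740

Final: 0.4740


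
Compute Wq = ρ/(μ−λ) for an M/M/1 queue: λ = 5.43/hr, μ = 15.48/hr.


ρ = 5.43/15.48 = 0.3508
Wq = ρ/(μ−λ) = 0.3508/(15.48 − 5.43) = 0.3508/10.05 = 0.03490 hr

Final: 0.03490 hr


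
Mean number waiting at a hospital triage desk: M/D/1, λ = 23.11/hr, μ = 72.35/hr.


ρ = 23.11/72.35 = 0.3194
M/D/1: Lq = ρ²/(2(1−ρ)) = 0.1020/(2·0.6806) = 0.07496

Final: 0.07496


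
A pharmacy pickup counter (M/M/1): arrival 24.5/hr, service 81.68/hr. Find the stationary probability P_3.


ρ = 24.5/81.68 = 0.3000
P_n = (1−ρ)·ρ^n = (1 − 0.3000)·0.3000^3 = 0.7000·0.026987 = 0.018892

Final: 0.018892


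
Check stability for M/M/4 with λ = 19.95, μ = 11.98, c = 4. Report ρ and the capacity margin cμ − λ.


Total capacity cμ = 4·11.98 = 47.92/hr
ρ = λ/(cμ) = 19.95/47.92 = 0.4163
Stable ⇔ ρ < 1: YES
Spare capacity = cμ − λ = 47.92 − 19.95 = 27.97/hr

Final: ρ = 0.4163; stable; margin = 27.97/hr


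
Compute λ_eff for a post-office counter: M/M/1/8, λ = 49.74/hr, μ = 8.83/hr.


ρ = 5.6331; P_K = (1−ρ)ρ^8/(1−ρ^9) = 0.822477
λ_eff = λ(1 − P_K) = 49.74·(1 − 0.822477) = 49.74·0.177523 = 8.8300 /hr

Final: 8.8300 /hr


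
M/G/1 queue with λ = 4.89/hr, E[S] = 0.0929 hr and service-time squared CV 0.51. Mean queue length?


ρ = λ·E[S] = 4.89·0.0929 = 0.4543
Lq = ρ²(1+C_s²)/(2(1−ρ)) = 0.2064·(1+0.51)/(2·0.5457)
= 0.2064·1.5100/1.0914 = 0.28551

Final: 0.28551


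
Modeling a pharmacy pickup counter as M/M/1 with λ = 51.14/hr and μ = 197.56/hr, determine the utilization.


ρ = λ/μ = 51.14/197.56 = 0.2589

Final: 0.2589


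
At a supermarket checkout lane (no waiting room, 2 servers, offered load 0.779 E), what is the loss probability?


B(c,a) = (a^c/c!) / Σ_{k=0}^{c} a^k/k!
a^2/2! = 0.303421
Σ terms (k=0..2): 1.00000 + 0.77900 + 0.30342 = 2.082421
B = 0.303421/2.082421 = 0.145706

Final: 0.145706


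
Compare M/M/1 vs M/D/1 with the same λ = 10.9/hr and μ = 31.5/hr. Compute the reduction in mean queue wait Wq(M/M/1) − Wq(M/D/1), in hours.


ρ = 10.9/31.5 = 0.3460
Wq(M/M/1) = ρ/(μ−λ) = 0.3460/20.60 = 0.01680 hr
Wq(M/D/1) = ρ/(2(μ−λ)) = 0.008399 hr
Savings = 0.01680 − 0.008399 = 0.008399 hr

Final: 0.008399 hr


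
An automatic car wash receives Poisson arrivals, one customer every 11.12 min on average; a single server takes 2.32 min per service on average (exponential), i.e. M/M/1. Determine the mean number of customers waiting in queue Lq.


λ = 60/11.12 = 5.3957 /hr
μ = 60/2.32 = 25.8621 /hr
ρ = λ/μ = 5.3957/25.8621 = 0.2086
Lq = ρ²/(1−ρ) = 0.04353/0.7914 = 0.05500

Final: 0.05500


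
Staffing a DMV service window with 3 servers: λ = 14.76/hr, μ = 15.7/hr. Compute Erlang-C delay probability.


a = λ/μ = 0.9401; ρ = a/3 = 0.3134
P₀ = 0.387036 (from M/M/c formula)
C(c,a) = [a^c/(c!(1−ρ))]·P₀ = [0.83092/(6·0.6866)]·0.387036
= 0.20169·0.387036 = 0.078062

Final: 0.078062


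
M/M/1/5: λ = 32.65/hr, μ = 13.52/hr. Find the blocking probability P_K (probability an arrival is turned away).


ρ = λ/μ = 32.65/13.52 = 2.4149
P_K = (1−ρ)ρ^K/(1−ρ^(K+1)) = (-1.4149·82.135796)/(1 − 198.353087)
= -116.217291/-197.353087 = 0.588880

Final: 0.588880


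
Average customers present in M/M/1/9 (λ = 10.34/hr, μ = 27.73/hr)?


ρ = 10.34/27.73 = 0.3729
L = ρ[1 − (K+1)ρ^K + Kρ^(K+1)] / [(1−ρ)(1−ρ^(K+1))]
Numerator: 0.3729·(1 − 10·0.0001394 + 9·0.00005196) = 0.372536
Denominator: (0.6271)·(0.999948) = 0.627086
L = 0.372536/0.627086 = 0.5941

Final: 0.5941


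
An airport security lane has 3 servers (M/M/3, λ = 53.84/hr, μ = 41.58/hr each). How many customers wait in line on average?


a = λ/μ = 1.2949; ρ = a/3 = 0.4316
P₀ = 0.265267
Lq = P₀·a^c·ρ / (c!·(1−ρ)²) = 0.265267·2.17101·0.4316/(6·0.32306)
= 0.12824

Final: 0.12824


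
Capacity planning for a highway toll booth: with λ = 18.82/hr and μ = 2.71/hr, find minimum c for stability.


Stability requires cμ > λ ⇔ c > λ/μ.
λ/μ = 18.82/2.71 = 6.9446
Minimum integer c = ⌊6.9446⌋ + 1 = 7
Check: 7·2.71 = 18.97 > 18.82, while 6·2.71 = 16.26 ≤ 18.82

Final: 7 servers


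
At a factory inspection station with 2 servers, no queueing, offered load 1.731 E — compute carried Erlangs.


B(2,1.731) = 0.354248 (Erlang-B)
Carried load = a(1 − B) = 1.731·(1 − 0.354248) = 1.731·0.645752 = 1.1178 E

Final: 1.1178 Erlangs


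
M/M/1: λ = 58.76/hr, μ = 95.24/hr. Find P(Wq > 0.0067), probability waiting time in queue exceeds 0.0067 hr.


ρ = 58.76/95.24 = 0.6170
P(Wq > t) = ρ·e^{−(μ−λ)t} = 0.6170·e^{−0.2444}
= 0.6170·0.783162 = 0.483185

Final: 0.483185


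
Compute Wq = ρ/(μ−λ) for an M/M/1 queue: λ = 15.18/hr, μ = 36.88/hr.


ρ = 15.18/36.88 = 0.4116
Wq = ρ/(μ−λ) = 0.4116/(36.88 − 15.18) = 0.4116/21.70 = 0.01897 hr

Final: 0.01897 hr


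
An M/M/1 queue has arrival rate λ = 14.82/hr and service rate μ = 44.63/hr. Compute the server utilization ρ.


ρ = λ/μ = 14.82/44.63 = 0.3321

Final: 0.3321


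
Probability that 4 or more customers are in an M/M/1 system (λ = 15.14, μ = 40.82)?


ρ = 15.14/40.82 = 0.3709
P(N ≥ n) = ρ^n = 0.3709^4 = 0.018924

Final: 0.018924


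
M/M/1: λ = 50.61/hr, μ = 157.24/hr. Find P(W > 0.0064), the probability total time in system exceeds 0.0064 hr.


W ~ Exponential(μ−λ) for M/M/1.
μ − λ = 157.24 − 50.61 = 106.6300
P(W > t) = e^{−(μ−λ)t} = e^{−0.6824} = 0.505386

Final: 0.505386


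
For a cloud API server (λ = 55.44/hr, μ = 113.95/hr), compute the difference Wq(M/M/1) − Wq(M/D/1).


ρ = 55.44/113.95 = 0.4865
Wq(M/M/1) = ρ/(μ−λ) = 0.4865/58.51 = 0.008315 hr
Wq(M/D/1) = ρ/(2(μ−λ)) = 0.004158 hr
Savings = 0.008315 − 0.004158 = 0.004158 hr

Final: 0.004158 hr


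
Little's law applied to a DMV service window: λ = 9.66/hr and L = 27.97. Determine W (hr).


W = L/λ = 27.97/9.66 = 2.8954 hr

Final: 2.8954 hr


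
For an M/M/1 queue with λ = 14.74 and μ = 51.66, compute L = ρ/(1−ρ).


ρ = λ/μ = 14.74/51.66 = 0.2853
L = ρ/(1−ρ) = 0.2853/(1 − 0.2853) = 0.2853/0.7147 = 0.3992

Final: 0.3992


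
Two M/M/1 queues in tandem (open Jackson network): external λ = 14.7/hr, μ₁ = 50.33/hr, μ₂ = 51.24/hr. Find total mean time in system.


Each node sees arrival rate λ = 14.7/hr (tandem ⇒ throughput preserved).
W₁ = 1/(μ₁−λ) = 1/(50.33−14.7) = 0.02807 hr
W₂ = 1/(μ₂−λ) = 1/(51.24−14.7) = 0.02737 hr
W_total = W₁ + W₂ = 0.02807 + 0.02737 = 0.05543 hr

Final: 0.05543 hr


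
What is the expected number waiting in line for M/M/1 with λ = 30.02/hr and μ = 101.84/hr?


ρ = 30.02/101.84 = 0.2948
Lq = ρ²/(1−ρ) = 0.08689/0.7052 = 0.1232

Final: 0.1232


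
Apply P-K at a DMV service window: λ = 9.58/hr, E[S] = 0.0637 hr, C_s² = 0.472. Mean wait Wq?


ρ = λ·E[S] = 9.58·0.0637 = 0.6102
E[S²] = E[S]²(1+C_s²) = 0.0637²·(1+0.472) = 0.005973
Wq = λ·E[S²]/(2(1−ρ)) = 9.58·0.005973/(2·0.3898) = 0.07341 hr

Final: 0.07341 hr


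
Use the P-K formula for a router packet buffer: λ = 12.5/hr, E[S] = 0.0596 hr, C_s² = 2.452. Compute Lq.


ρ = λ·E[S] = 12.5·0.0596 = 0.7450
Lq = ρ²(1+C_s²)/(2(1−ρ)) = 0.5550·(1+2.452)/(2·0.2550)
= 0.5550·3.4520/0.5100 = 3.75676

Final: 3.75676


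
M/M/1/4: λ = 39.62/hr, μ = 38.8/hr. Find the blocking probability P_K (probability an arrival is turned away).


ρ = λ/μ = 39.62/38.8 = 1.0211
P_K = (1−ρ)ρ^K/(1−ρ^(K+1)) = (-0.02113·1.087254)/(1 − 1.110232)
= -0.022978/-0.110232 = 0.208452

Final: 0.208452


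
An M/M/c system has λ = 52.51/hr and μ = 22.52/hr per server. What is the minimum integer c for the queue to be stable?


Stability requires cμ > λ ⇔ c > λ/μ.
λ/μ = 52.51/22.52 = 2.3317
Minimum integer c = ⌊2.3317⌋ + 1 = 3
Check: 3·22.52 = 67.56 > 52.51, while 2·22.52 = 45.04 ≤ 52.51

Final: 3 servers


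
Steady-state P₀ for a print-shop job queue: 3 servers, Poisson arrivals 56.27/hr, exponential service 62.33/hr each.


a = λ/μ = 56.27/62.33 = 0.9028; ρ = a/c = 0.3009
Σ_{k=0}^{2} a^k/k! (terms k=0..2) = 1.00000 + 0.90278 + 0.40750 = 2.31028
Tail: a^3/(3!(1−ρ)) = 0.73577/(6·0.6991) = 0.17541
P₀ = 1/(2.31028 + 0.17541) = 1/2.48569 = 0.402303

Final: 0.402303


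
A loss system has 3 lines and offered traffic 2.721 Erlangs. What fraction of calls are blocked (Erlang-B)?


B(c,a) = (a^c/c!) / Σ_{k=0}^{c} a^k/k!
a^3/3! = 3.357642
Σ terms (k=0..3): 1.00000 + 2.72100 + 3.70192 + 3.35764 = 10.780562
B = 3.357642/10.780562 = 0.311453

Final: 0.311453


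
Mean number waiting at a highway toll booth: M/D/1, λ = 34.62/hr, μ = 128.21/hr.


ρ = 34.62/128.21 = 0.2700
M/D/1: Lq = ρ²/(2(1−ρ)) = 0.07291/(2·0.7300) = 0.04994

Final: 0.04994


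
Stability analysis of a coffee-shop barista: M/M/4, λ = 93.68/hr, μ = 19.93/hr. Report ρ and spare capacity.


Total capacity cμ = 4·19.93 = 79.72/hr
ρ = λ/(cμ) = 93.68/79.72 = 1.1751
Stable ⇔ ρ < 1: NO
Spare capacity = cμ − λ = 79.72 − 93.68 = -13.96/hr

Final: ρ = 1.1751; unstable; margin = -13.96/hr


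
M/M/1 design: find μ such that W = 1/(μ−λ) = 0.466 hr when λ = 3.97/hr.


W = 1/(μ−λ) ⇒ μ − λ = 1/W = 1/0.466 = 2.1459
μ = λ + 1/W = 3.97 + 2.1459 = 6.1159 per hr

Final: 6.1159 /hr


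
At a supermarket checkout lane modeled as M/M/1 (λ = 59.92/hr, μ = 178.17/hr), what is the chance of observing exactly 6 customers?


ρ = 59.92/178.17 = 0.3363
P_n = (1−ρ)·ρ^n = (1 − 0.3363)·0.3363^6 = 0.6637·0.001447 = 0.0009603

Final: 0.0009603


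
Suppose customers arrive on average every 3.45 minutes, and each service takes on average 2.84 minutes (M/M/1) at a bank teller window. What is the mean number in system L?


λ = 60/3.45 = 17.3913 /hr
μ = 60/2.84 = 21.1268 /hr
ρ = λ/μ = 17.3913/21.1268 = 0.8232
L = ρ/(1−ρ) = 0.8232/0.1768 = 4.6557

Final: 4.6557


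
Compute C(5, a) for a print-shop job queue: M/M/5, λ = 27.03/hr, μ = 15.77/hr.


a = λ/μ = 1.7140; ρ = a/5 = 0.3428
P₀ = 0.179553 (from M/M/c formula)
C(c,a) = [a^c/(c!(1−ρ))]·P₀ = [14.79353/(120·0.6572)]·0.179553
= 0.18758·0.179553 = 0.033681

Final: 0.033681


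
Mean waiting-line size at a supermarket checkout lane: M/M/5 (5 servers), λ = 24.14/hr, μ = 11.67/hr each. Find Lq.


a = λ/μ = 2.0686; ρ = a/5 = 0.4137
P₀ = 0.125244
Lq = P₀·a^c·ρ / (c!·(1−ρ)²) = 0.125244·37.87320·0.4137/(120·0.34374)
= 0.04758

Final: 0.04758


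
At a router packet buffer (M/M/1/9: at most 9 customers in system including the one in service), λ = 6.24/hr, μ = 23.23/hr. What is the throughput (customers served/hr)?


ρ = 0.2686; P_K = (1−ρ)ρ^9/(1−ρ^10) = 0.000005326
λ_eff = λ(1 − P_K) = 6.24·(1 − 0.000005326) = 6.24·0.999995 = 6.2400 /hr

Final: 6.2400 /hr


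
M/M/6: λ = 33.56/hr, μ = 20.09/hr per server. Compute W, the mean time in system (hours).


a = 1.6705; ρ = 0.2784; P₀ = 0.188064
Lq = P₀·a^c·ρ/(c!(1−ρ)²) = 0.003035
Wq = Lq/λ = 0.003035/33.56 = 0.00009043 hr
W = Wq + 1/μ = 0.00009043 + 0.04978 = 0.04987 hr

Final: 0.04987 hr


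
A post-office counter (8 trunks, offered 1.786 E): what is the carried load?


B(8,1.786) = 0.0004305 (Erlang-B)
Carried load = a(1 − B) = 1.786·(1 − 0.0004305) = 1.786·0.999570 = 1.7852 E

Final: 1.7852 Erlangs


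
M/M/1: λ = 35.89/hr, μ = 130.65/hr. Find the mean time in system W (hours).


W = 1/(μ−λ) = 1/(130.65 − 35.89) = 1/94.76 = 0.01055 hr

Final: 0.01055 hr


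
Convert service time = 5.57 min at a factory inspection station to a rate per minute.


μ = 1/(service time) in consistent units.
1 minute = 1 min, so μ = 1/5.57 = 0.1795 per minute

Final: 0.1795 /min


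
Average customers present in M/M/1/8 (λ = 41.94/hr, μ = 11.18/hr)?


ρ = 41.94/11.18 = 3.7513
L = ρ[1 − (K+1)ρ^K + Kρ^(K+1)] / [(1−ρ)(1−ρ^(K+1))]
Numerator: 3.7513·(1 − 9·39218.680749 + 8·147122.671789) = 3091158.993127
Denominator: (-2.7513)·(-147121.671789) = 404781.987855
L = 3091158.993127/404781.987855 = 7.6366

Final: 7.6366


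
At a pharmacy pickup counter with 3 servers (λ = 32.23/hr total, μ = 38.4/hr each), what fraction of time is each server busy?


ρ = λ/(cμ) = 32.23/(3·38.4) = 32.23/115.20 = 0.2798

Final: 0.2798


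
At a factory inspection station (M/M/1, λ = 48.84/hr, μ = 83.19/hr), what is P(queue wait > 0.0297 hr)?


ρ = 48.84/83.19 = 0.5871
P(Wq > t) = ρ·e^{−(μ−λ)t} = 0.5871·e^{−1.0202}
= 0.5871·0.360525 = 0.211660

Final: 0.211660


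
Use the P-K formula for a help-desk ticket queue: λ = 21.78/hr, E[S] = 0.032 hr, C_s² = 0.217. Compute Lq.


ρ = λ·E[S] = 21.78·0.032 = 0.6970
Lq = ρ²(1+C_s²)/(2(1−ρ)) = 0.4858·(1+0.217)/(2·0.3030)
= 0.4858·1.2170/0.6061 = 0.97539

Final: 0.97539


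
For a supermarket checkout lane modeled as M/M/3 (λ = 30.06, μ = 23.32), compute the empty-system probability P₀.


a = λ/μ = 30.06/23.32 = 1.2890; ρ = a/c = 0.4297
Σ_{k=0}^{2} a^k/k! (terms k=0..2) = 1.00000 + 1.28902 + 0.83079 = 3.11981
Tail: a^3/(3!(1−ρ)) = 2.14181/(6·0.5703) = 0.62590
P₀ = 1/(3.11981 + 0.62590) = 1/3.74571 = 0.266972

Final: 0.266972


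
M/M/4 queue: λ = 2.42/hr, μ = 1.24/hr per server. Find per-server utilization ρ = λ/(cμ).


ρ = λ/(cμ) = 2.42/(4·1.24) = 2.42/4.96 = 0.4879

Final: 0.4879


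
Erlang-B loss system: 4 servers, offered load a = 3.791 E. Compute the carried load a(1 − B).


B(4,3.791) = 0.290124 (Erlang-B)
Carried load = a(1 − B) = 3.791·(1 − 0.290124) = 3.791·0.709876 = 2.6911 E

Final: 2.6911 Erlangs


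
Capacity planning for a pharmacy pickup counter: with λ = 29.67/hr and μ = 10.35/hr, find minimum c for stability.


Stability requires cμ > λ ⇔ c > λ/μ.
λ/μ = 29.67/10.35 = 2.8667
Minimum integer c = ⌊2.8667⌋ + 1 = 3
Check: 3·10.35 = 31.05 > 29.67, while 2·10.35 = 20.70 ≤ 29.67

Final: 3 servers


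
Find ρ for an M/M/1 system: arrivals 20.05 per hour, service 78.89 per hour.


ρ = λ/μ = 20.05/78.89 = 0.2542

Final: 0.2542


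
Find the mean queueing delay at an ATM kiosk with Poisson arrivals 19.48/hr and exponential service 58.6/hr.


ρ = 19.48/58.6 = 0.3324
Wq = ρ/(μ−λ) = 0.3324/(58.6 − 19.48) = 0.3324/39.12 = 0.008498 hr

Final: 0.008498 hr


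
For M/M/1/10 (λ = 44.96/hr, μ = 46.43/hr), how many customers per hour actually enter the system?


ρ = 0.9683; P_K = (1−ρ)ρ^10/(1−ρ^11) = 0.077002
λ_eff = λ(1 − P_K) = 44.96·(1 − 0.077002) = 44.96·0.922998 = 41.4980 /hr

Final: 41.4980 /hr


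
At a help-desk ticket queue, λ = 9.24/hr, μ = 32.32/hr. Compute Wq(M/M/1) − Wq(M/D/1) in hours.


ρ = 9.24/32.32 = 0.2859
Wq(M/M/1) = ρ/(μ−λ) = 0.2859/23.08 = 0.01239 hr
Wq(M/D/1) = ρ/(2(μ−λ)) = 0.006193 hr
Savings = 0.01239 − 0.006193 = 0.006193 hr

Final: 0.006193 hr


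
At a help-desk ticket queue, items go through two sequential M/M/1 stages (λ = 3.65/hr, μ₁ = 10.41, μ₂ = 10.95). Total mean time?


Each node sees arrival rate λ = 3.65/hr (tandem ⇒ throughput preserved).
W₁ = 1/(μ₁−λ) = 1/(10.41−3.65) = 0.14793 hr
W₂ = 1/(μ₂−λ) = 1/(10.95−3.65) = 0.13699 hr
W_total = W₁ + W₂ = 0.14793 + 0.13699 = 0.28492 hr

Final: 0.28492 hr


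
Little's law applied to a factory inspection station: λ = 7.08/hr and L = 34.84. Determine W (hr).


W = L/λ = 34.84/7.08 = 4.9209 hr

Final: 4.9209 hr


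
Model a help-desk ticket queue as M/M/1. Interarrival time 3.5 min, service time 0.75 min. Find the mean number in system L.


λ = 60/3.5 = 17.1429 /hr
μ = 60/0.75 = 80.0000 /hr
ρ = λ/μ = 17.1429/80.0000 = 0.2143
L = ρ/(1−ρ) = 0.2143/0.7857 = 0.2727

Final: 0.2727


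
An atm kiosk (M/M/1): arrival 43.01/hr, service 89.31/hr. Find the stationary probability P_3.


ρ = 43.01/89.31 = 0.4816
P_n = (1−ρ)·ρ^n = (1 − 0.4816)·0.4816^3 = 0.5184·0.111688 = 0.057901

Final: 0.057901


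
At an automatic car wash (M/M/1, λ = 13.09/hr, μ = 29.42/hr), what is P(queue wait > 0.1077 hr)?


ρ = 13.09/29.42 = 0.4449
P(Wq > t) = ρ·e^{−(μ−λ)t} = 0.4449·e^{−1.7587}
= 0.4449·0.172262 = 0.076645

Final: 0.076645


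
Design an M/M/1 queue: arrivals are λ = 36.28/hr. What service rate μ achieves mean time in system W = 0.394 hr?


W = 1/(μ−λ) ⇒ μ − λ = 1/W = 1/0.394 = 2.5381
μ = λ + 1/W = 36.28 + 2.5381 = 38.8181 per hr

Final: 38.8181 /hr


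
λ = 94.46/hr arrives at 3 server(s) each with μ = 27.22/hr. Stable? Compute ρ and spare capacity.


Total capacity cμ = 3·27.22 = 81.66/hr
ρ = λ/(cμ) = 94.46/81.66 = 1.1567
Stable ⇔ ρ < 1: NO
Spare capacity = cμ − λ = 81.66 − 94.46 = -12.80/hr

Final: ρ = 1.1567; unstable; margin = -12.80/hr


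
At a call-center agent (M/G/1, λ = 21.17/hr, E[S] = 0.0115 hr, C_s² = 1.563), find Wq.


ρ = λ·E[S] = 21.17·0.0115 = 0.2435
E[S²] = E[S]²(1+C_s²) = 0.0115²·(1+1.563) = 0.0003390
Wq = λ·E[S²]/(2(1−ρ)) = 21.17·0.0003390/(2·0.7565) = 0.004742 hr

Final: 0.004742 hr


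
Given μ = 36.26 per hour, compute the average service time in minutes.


Mean service time = 1/μ = 1/36.26 hour = 0.02758 hour
In minutes: 0.02758 × 60 = 1.6547 min

Final: 1.6547 min


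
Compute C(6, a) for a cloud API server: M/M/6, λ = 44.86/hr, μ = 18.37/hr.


a = λ/μ = 2.4420; ρ = a/6 = 0.4070
P₀ = 0.086556 (from M/M/c formula)
C(c,a) = [a^c/(c!(1−ρ))]·P₀ = [212.08047/(720·0.5930)]·0.086556
= 0.49673·0.086556 = 0.042995

Final: 0.042995


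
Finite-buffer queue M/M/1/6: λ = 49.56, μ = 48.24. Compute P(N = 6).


ρ = λ/μ = 49.56/48.24 = 1.0274
P_K = (1−ρ)ρ^K/(1−ρ^(K+1)) = (-0.02736·1.175829)/(1 − 1.208003)
= -0.032174/-0.208003 = 0.154682

Final: 0.154682


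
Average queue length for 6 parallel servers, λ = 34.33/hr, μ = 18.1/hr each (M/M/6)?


a = λ/μ = 1.8967; ρ = a/6 = 0.3161
P₀ = 0.149905
Lq = P₀·a^c·ρ / (c!·(1−ρ)²) = 0.149905·46.55554·0.3161/(720·0.46770)
= 0.006551

Final: 0.006551


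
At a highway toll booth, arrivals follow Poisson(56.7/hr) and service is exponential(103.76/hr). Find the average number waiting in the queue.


ρ = 56.7/103.76 = 0.5465
Lq = ρ²/(1−ρ) = 0.2986/0.4535 = 0.6584

Final: 0.6584


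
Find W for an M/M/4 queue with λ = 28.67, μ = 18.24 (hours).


a = 1.5718; ρ = 0.3930; P₀ = 0.205199
Lq = P₀·a^c·ρ/(c!(1−ρ)²) = 0.05565
Wq = Lq/λ = 0.05565/28.67 = 0.001941 hr
W = Wq + 1/μ = 0.001941 + 0.05482 = 0.05677 hr

Final: 0.05677 hr


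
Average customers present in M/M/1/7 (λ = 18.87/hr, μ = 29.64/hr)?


ρ = 18.87/29.64 = 0.6366
L = ρ[1 − (K+1)ρ^K + Kρ^(K+1)] / [(1−ρ)(1−ρ^(K+1))]
Numerator: 0.6366·(1 − 8·0.042389 + 7·0.026987) = 0.541012
Denominator: (0.3634)·(0.973013) = 0.353554
L = 0.541012/0.353554 = 1.5302

Final: 1.5302


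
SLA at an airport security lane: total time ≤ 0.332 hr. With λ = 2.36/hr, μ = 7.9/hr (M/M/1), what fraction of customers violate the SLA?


W ~ Exponential(μ−λ) for M/M/1.
μ − λ = 7.9 − 2.36 = 5.5400
P(W > t) = e^{−(μ−λ)t} = e^{−1.8393} = 0.158932

Final: 0.158932


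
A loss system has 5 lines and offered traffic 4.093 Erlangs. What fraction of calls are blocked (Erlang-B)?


B(c,a) = (a^c/c!) / Σ_{k=0}^{c} a^k/k!
a^5/5! = 9.572546
Σ terms (k=0..5): 1.00000 + 4.09300 + 8.37632 + 11.42810 + 11.69380 + 9.57255 = 46.163772
B = 9.572546/46.163772 = 0.207361

Final: 0.207361


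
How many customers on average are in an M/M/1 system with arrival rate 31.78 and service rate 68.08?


ρ = λ/μ = 31.78/68.08 = 0.4668
L = ρ/(1−ρ) = 0.4668/(1 − 0.4668) = 0.4668/0.5332 = 0.8755

Final: 0.8755


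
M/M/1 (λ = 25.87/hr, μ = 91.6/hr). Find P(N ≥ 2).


ρ = 25.87/91.6 = 0.2824
P(N ≥ n) = ρ^n = 0.2824^2 = 0.079763

Final: 0.079763


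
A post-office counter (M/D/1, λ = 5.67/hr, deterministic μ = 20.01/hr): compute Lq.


ρ = 5.67/20.01 = 0.2834
M/D/1: Lq = ρ²/(2(1−ρ)) = 0.08029/(2·0.7166) = 0.05602

Final: 0.05602


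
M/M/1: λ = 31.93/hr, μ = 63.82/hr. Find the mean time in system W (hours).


W = 1/(μ−λ) = 1/(63.82 − 31.93) = 1/31.89 = 0.03136 hr

Final: 0.03136 hr


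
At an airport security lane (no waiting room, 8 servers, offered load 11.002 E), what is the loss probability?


B(c,a) = (a^c/c!) / Σ_{k=0}^{c} a^k/k!
a^8/8! = 5324.178428
Σ terms (k=0..8): 1.00000 + 11.00200 + 60.52200 + 221.95436 + 610.48545 + 1343.31219 + 2463.18679 + 3871.42587 + 5324.17843 = 13907.067096
B = 5324.178428/13907.067096 = 0.382840

Final: 0.382840


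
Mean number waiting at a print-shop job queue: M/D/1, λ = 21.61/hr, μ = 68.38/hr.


ρ = 21.61/68.38 = 0.3160
M/D/1: Lq = ρ²/(2(1−ρ)) = 0.09987/(2·0.6840) = 0.07301

Final: 0.07301


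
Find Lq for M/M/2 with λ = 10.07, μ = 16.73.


a = λ/μ = 0.6019; ρ = a/2 = 0.3010
P₀ = 0.537331
Lq = P₀·a^c·ρ / (c!·(1−ρ)²) = 0.537331·0.36230·0.3010/(2·0.48866)
= 0.05995

Final: 0.05995


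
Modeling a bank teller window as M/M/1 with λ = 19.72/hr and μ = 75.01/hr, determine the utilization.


ρ = λ/μ = 19.72/75.01 = 0.2629

Final: 0.2629


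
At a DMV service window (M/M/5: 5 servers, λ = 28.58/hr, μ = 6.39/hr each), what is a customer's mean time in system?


a = 4.4726; ρ = 0.8945; P₀ = 0.005306
Lq = P₀·a^c·ρ/(c!(1−ρ)²) = 6.36306
Wq = Lq/λ = 6.36306/28.58 = 0.22264 hr
W = Wq + 1/μ = 0.22264 + 0.15649 = 0.37913 hr

Final: 0.37913 hr


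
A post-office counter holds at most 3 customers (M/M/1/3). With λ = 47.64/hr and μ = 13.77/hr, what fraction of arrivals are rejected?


ρ = λ/μ = 47.64/13.77 = 3.4597
P_K = (1−ρ)ρ^K/(1−ρ^(K+1)) = (-2.4597·41.410783)/(1 − 143.268677)
= -101.857894/-142.268677 = 0.715954

Final: 0.715954


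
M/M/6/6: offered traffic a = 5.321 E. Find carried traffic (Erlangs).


B(6,5.321) = 0.215828 (Erlang-B)
Carried load = a(1 − B) = 5.321·(1 − 0.215828) = 5.321·0.784172 = 4.1726 E

Final: 4.1726 Erlangs


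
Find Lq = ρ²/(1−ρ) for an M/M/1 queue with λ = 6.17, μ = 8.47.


ρ = 6.17/8.47 = 0.7285
Lq = ρ²/(1−ρ) = 0.5306/0.2715 = 1.9542

Final: 1.9542


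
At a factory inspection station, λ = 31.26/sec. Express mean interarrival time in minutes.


Mean interarrival time = 1/λ = 1/31.26 second = 0.03199 second
In minutes: 0.03199 × 0.0166667 = 0.0005332 min

Final: 0.0005332 min


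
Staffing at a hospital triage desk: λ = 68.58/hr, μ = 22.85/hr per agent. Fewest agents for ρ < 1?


Stability requires cμ > λ ⇔ c > λ/μ.
λ/μ = 68.58/22.85 = 3.0013
Minimum integer c = ⌊3.0013⌋ + 1 = 4
Check: 4·22.85 = 91.40 > 68.58, while 3·22.85 = 68.55 ≤ 68.58

Final: 4 servers


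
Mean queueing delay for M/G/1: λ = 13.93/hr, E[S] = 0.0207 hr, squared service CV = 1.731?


ρ = λ·E[S] = 13.93·0.0207 = 0.2884
E[S²] = E[S]²(1+C_s²) = 0.0207²·(1+1.731) = 0.001170
Wq = λ·E[S²]/(2(1−ρ)) = 13.93·0.001170/(2·0.7116) = 0.01145 hr

Final: 0.01145 hr


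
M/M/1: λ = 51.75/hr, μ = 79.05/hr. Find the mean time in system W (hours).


W = 1/(μ−λ) = 1/(79.05 − 51.75) = 1/27.30 = 0.03663 hr

Final: 0.03663 hr


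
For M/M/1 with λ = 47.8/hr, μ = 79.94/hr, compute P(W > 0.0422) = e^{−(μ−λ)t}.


W ~ Exponential(μ−λ) for M/M/1.
μ − λ = 79.94 − 47.8 = 32.1400
P(W > t) = e^{−(μ−λ)t} = e^{−1.3563} = 0.257610

Final: 0.257610


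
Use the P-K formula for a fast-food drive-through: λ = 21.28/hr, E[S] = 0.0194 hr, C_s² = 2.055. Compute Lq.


ρ = λ·E[S] = 21.28·0.0194 = 0.4128
Lq = ρ²(1+C_s²)/(2(1−ρ)) = 0.1704·(1+2.055)/(2·0.5872)
= 0.1704·3.0550/1.1743 = 0.44337

Final: 0.44337


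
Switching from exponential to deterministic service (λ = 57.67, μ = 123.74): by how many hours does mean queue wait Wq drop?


ρ = 57.67/123.74 = 0.4661
Wq(M/M/1) = ρ/(μ−λ) = 0.4661/66.07 = 0.007054 hr
Wq(M/D/1) = ρ/(2(μ−λ)) = 0.003527 hr
Savings = 0.007054 − 0.003527 = 0.003527 hr

Final: 0.003527 hr


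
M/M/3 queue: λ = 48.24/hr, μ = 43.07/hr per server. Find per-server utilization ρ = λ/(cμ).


ρ = λ/(cμ) = 48.24/(3·43.07) = 48.24/129.21 = 0.3733

Final: 0.3733


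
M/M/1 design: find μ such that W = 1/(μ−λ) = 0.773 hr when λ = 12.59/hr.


W = 1/(μ−λ) ⇒ μ − λ = 1/W = 1/0.773 = 1.2937
μ = λ + 1/W = 12.59 + 1.2937 = 13.8837 per hr

Final: 13.8837 /hr


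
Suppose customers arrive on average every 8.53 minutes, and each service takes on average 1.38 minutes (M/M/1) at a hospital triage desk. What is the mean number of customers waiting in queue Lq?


λ = 60/8.53 = 7.0340 /hr
μ = 60/1.38 = 43.4783 /hr
ρ = λ/μ = 7.0340/43.4783 = 0.1618
Lq = ρ²/(1−ρ) = 0.02617/0.8382 = 0.03123

Final: 0.03123


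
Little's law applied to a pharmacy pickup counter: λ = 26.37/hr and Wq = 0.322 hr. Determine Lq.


Lq = λWq = 26.37·0.322 = 8.4911

Final: 8.4911


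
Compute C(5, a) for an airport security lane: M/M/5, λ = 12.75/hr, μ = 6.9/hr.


a = λ/μ = 1.8478; ρ = a/5 = 0.3696
P₀ = 0.156810 (from M/M/c formula)
C(c,a) = [a^c/(c!(1−ρ))]·P₀ = [21.54296/(120·0.6304)]·0.156810
= 0.28476·0.156810 = 0.044654

Final: 0.044654


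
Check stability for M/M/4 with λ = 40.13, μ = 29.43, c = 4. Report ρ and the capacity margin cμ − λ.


Total capacity cμ = 4·29.43 = 117.72/hr
ρ = λ/(cμ) = 40.13/117.72 = 0.3409
Stable ⇔ ρ < 1: YES
Spare capacity = cμ − λ = 117.72 − 40.13 = 77.59/hr

Final: ρ = 0.3409; stable; margin = 77.59/hr


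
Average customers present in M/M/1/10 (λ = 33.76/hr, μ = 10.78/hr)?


ρ = 33.76/10.78 = 3.1317
L = ρ[1 − (K+1)ρ^K + Kρ^(K+1)] / [(1−ρ)(1−ρ^(K+1))]
Numerator: 3.1317·(1 − 11·90747.939122 + 10·284197.627528) = 5774118.565981
Denominator: (-2.1317)·(-284196.627528) = 605829.174453
L = 5774118.565981/605829.174453 = 9.5309

Final: 9.5309


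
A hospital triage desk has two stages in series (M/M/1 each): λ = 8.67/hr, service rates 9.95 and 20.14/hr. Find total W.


Each node sees arrival rate λ = 8.67/hr (tandem ⇒ throughput preserved).
W₁ = 1/(μ₁−λ) = 1/(9.95−8.67) = 0.78125 hr
W₂ = 1/(μ₂−λ) = 1/(20.14−8.67) = 0.08718 hr
W_total = W₁ + W₂ = 0.78125 + 0.08718 = 0.86843 hr

Final: 0.86843 hr


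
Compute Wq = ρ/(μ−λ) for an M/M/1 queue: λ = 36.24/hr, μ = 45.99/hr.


ρ = 36.24/45.99 = 0.7880
Wq = ρ/(μ−λ) = 0.7880/(45.99 − 36.24) = 0.7880/9.75 = 0.08082 hr

Final: 0.08082 hr


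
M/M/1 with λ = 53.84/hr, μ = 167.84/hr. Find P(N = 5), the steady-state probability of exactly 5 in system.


ρ = 53.84/167.84 = 0.3208
P_n = (1−ρ)·ρ^n = (1 − 0.3208)·0.3208^5 = 0.6792·0.003397 = 0.002307

Final: 0.002307


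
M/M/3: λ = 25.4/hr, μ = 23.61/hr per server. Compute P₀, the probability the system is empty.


a = λ/μ = 25.4/23.61 = 1.0758; ρ = a/c = 0.3586
Σ_{k=0}^{2} a^k/k! (terms k=0..2) = 1.00000 + 1.07582 + 0.57869 = 2.65450
Tail: a^3/(3!(1−ρ)) = 1.24513/(6·0.6414) = 0.32355
P₀ = 1/(2.65450 + 0.32355) = 1/2.97805 = 0.335790

Final: 0.335790


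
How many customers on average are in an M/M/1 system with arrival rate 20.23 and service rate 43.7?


ρ = λ/μ = 20.23/43.7 = 0.4629
L = ρ/(1−ρ) = 0.4629/(1 − 0.4629) = 0.4629/0.5371 = 0.8620

Final: 0.8620


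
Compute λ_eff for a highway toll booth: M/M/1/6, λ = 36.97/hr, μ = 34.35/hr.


ρ = 1.0763; P_K = (1−ρ)ρ^6/(1−ρ^7) = 0.176193
λ_eff = λ(1 − P_K) = 36.97·(1 − 0.176193) = 36.97·0.823807 = 30.4562 /hr

Final: 30.4562 /hr


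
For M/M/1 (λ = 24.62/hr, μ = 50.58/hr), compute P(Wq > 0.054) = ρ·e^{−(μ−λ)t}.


ρ = 24.62/50.58 = 0.4868
P(Wq > t) = ρ·e^{−(μ−λ)t} = 0.4868·e^{−1.4018}
= 0.4868·0.246144 = 0.119811

Final: 0.119811


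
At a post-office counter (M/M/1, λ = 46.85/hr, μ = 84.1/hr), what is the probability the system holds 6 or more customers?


ρ = 46.85/84.1 = 0.5571
P(N ≥ n) = ρ^n = 0.5571^6 = 0.029887

Final: 0.029887


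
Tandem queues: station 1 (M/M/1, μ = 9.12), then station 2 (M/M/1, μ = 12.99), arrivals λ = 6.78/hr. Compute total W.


Each node sees arrival rate λ = 6.78/hr (tandem ⇒ throughput preserved).
W₁ = 1/(μ₁−λ) = 1/(9.12−6.78) = 0.42735 hr
W₂ = 1/(μ₂−λ) = 1/(12.99−6.78) = 0.16103 hr
W_total = W₁ + W₂ = 0.42735 + 0.16103 = 0.58838 hr

Final: 0.58838 hr


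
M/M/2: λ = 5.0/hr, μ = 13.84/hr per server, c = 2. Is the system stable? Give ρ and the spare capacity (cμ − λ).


Total capacity cμ = 2·13.84 = 27.68/hr
ρ = λ/(cμ) = 5.0/27.68 = 0.1806
Stable ⇔ ρ < 1: YES
Spare capacity = cμ − λ = 27.68 − 5.0 = 22.68/hr

Final: ρ = 0.1806; stable; margin = 22.68/hr
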